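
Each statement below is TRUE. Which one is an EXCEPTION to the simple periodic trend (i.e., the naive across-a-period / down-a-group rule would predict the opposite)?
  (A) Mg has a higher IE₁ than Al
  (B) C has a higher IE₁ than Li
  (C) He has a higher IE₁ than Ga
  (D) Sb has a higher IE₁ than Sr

The general trend: IE₁ increases across a period and decreases down a group.
(A) Mg (period 3, group 2) vs Al (period 3, group 13): the stated order contradicts the simple trend.
(B) C (period 2, group 14) vs Li (period 2, group 1): the stated order agrees with the simple trend.
(C) He (period 1, group 18) vs Ga (period 4, group 13): the stated order agrees with the simple trend.
(D) Sb (period 5, group 15) vs Sr (period 5, group 2): the stated order agrees with the simple trend.
The exception is (A): Al's single 3p electron is easier to remove than one from Mg's filled 3s².

(A)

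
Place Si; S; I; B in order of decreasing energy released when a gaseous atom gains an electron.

I, S, Si, B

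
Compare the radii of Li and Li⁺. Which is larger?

Li

Forming Li⁺ removes 1 electron from Li. Fewer electrons for the same nuclear charge means less shielding and a higher Z_eff on the remaining electrons, and for main-group metals the entire outer shell is lost.
A cation is smaller than its parent atom: Li⁺ < Li.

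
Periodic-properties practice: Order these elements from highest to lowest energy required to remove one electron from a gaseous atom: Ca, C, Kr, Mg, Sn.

Kr > C > Mg > Sn > Ca

IE₁ increases left→right with effective nuclear charge and decreases top→bottom as the valence shell moves farther out.
Here both period and group differ, so the two effects have to be weighed against each other.
Sn > Ca: period and group pull opposite ways; the across-period shift dominates (709 vs 590 kJ/mol).
Mg > Sn: the two effects oppose for this pair; the down-group effect wins (738 vs 709 kJ/mol).
C > Mg: relative to Mg, both the across-period and down-group shifts push C's first ionization energy up.
Kr > C: period and group pull opposite ways; the across-period shift dominates (1351 vs 1086 kJ/mol).
Approximate values (kJ/mol): C 1086, Mg 738, Ca 590, Kr 1351, Sn 709.
So from highest to lowest: Kr > C > Mg > Sn > Ca.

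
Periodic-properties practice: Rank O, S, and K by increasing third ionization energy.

S, K, O

Consider each +2 ion: O²⁺ still has 4 valence electrons; S²⁺ still has 4 valence electrons; K²⁺ is already 1 electron into the core.
Usually core removal costs more than valence removal, but here the competition is close: a tightly held n=2 valence electron can cost more to remove than an n=3 core electron, so the actual values have to decide it.
Valence configurations: O²⁺ [He]2s²2p², S²⁺ [Ne]3s²3p².
The numbers (kJ/mol): O 5300, S 3357, K 4420.
Hence IE_3: S < K < O.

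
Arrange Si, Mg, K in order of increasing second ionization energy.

IE_2 is the cost of taking one more electron from the +1 cation: Si⁺ still has 3 valence electrons; Mg⁺ still has 1 valence electron; K⁺ is the bare [Ar] core.
Breaking into a closed-shell core is much more expensive than removing a leftover valence electron — K has the largest IE_2 here.
Valence configurations: Si⁺ [Ne]3s²3p¹, Mg⁺ [Ne]3s¹.
Tabulated IE_2 (kJ/mol): Si 1577, Mg 1451, K 3052.
Hence IE_2: Mg < Si < K.

Mg < Si < K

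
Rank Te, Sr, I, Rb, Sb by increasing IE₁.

Rb is in period 5, group 1; Sr is in period 5, group 2; Sb is in period 5, group 15; Te is in period 5, group 16; I is in period 5, group 17.
IE₁ increases left→right with effective nuclear charge and decreases top→bottom as the valence shell moves farther out.
All lie in period 5, so first ionization energy increases left to right.
So from lowest to highest: Rb < Sr < Sb < Te < I.

Rb < Sr < Sb < Te < I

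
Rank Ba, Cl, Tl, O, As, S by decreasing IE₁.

O, Cl, S, As, Tl, Ba

O is in period 2, group 16; S is in period 3, group 16; Cl is in period 3, group 17; As is in period 4, group 15; Ba is in period 6, group 2; Tl is in period 6, group 13.
First ionization energy rises across a period (greater Z_eff holds electrons more tightly) and falls down a group (valence electrons are farther from the nucleus).
Here both period and group differ, so the two effects have to be weighed against each other.
Tl > Ba: both are in period 6; the period trend gives Tl the larger value.
As > Tl: both effects reinforce here, so As is clearly the higher of the two.
S > As: both effects reinforce here, so S is clearly the higher of the two.
Cl > S: both are in period 3; the period trend gives Cl the larger value.
O > Cl: the two effects oppose for this pair; the down-group effect wins (1314 vs 1251 kJ/mol).
Tabulated first ionization energy (kJ/mol): O 1314, S 1000, Cl 1251, As 947, Ba 503, Tl 589.
So from highest to lowest: O > Cl > S > As > Tl > Ba.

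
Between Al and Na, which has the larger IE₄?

Al

The fourth ionization energy removes an electron from the +3 ion. For each element: Al³⁺ is the bare [Ne] core; Na³⁺ is already 2 electrons into the core.
All of these are removing an electron from a noble-gas core or deeper; the smaller core (lower principal quantum number) is held far more tightly, and within a period the higher nuclear charge binds the same core more tightly.
The numbers (kJ/mol): Al 11577, Na 9543.
Putting it together, IE_4: Na < Al.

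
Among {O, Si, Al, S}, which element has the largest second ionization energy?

O

The second ionization energy removes an electron from the +1 ion. For each element: O⁺ still has 5 valence electrons; Si⁺ still has 3 valence electrons; Al⁺ still has 2 valence electrons; S⁺ still has 5 valence electrons.
All are still removing valence electrons, so compare the +1 ions as you would atoms: IE_2 generally rises across a period (higher Z_eff) and falls down a group (larger shell), subject to the usual subshell exceptions.
Valence configurations: O⁺ [He]2s²2p³, Si⁺ [Ne]3s²3p¹, Al⁺ [Ne]3s², S⁺ [Ne]3s²3p³.
Si⁺ loses a lone 3p electron whereas Al⁺ must break into a filled 3s² pair, so IE_2(Al) > IE_2(Si) even though Si has the higher nuclear charge.
Tabulated IE_2 (kJ/mol): O 3388, Si 1577, Al 1817, S 2252.
Overall IE_2 order: Si < Al < S < O.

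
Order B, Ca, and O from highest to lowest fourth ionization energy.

The fourth ionization energy removes an electron from the +3 ion. For each element: B³⁺ is the bare [He] core; Ca³⁺ is already 1 electron into the core; O³⁺ still has 3 valence electrons.
Usually core removal costs more than valence removal, but here the competition is close: a tightly held n=2 valence electron can cost more to remove than an n=3 core electron, so the actual values have to decide it.
Tabulated IE_4 (kJ/mol): B 25026, Ca 6491, O 7469.
Hence IE_4: Ca < O < B.

B > O > Ca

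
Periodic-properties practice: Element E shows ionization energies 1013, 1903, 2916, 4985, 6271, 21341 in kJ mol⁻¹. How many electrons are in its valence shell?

5

Look for the largest jump between consecutive ionization energies: IE6/IE5 ≈ 3.4, far larger than any earlier ratio.
That jump marks the point where a core electron is being removed. So the atom has 5 valence electrons.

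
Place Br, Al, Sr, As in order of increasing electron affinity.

Sr, Al, As, Br

Al is in period 3, group 13; As is in period 4, group 15; Br is in period 4, group 17; Sr is in period 5, group 2.
Atoms with high Z_eff and room in the valence shell (especially the halogens) have the most exothermic electron affinities.
Here both period and group differ, so the two effects have to be weighed against each other.
Al > Sr: relative to Sr, both the across-period and down-group shifts push Al's electron affinity up.
As > Al: period and group pull opposite ways; the across-period shift dominates (78 vs 42 kJ/mol).
Br > As: both are in period 4; the period trend gives Br the larger value.
Tabulated electron affinity (kJ/mol): Al 42, As 78, Br 325, Sr 5.
So from lowest to highest: Sr < Al < As < Br.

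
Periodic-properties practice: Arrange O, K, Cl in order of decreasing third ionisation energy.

O > K > Cl

After 2 electrons have been removed, what remains? O²⁺ still has 4 valence electrons; K²⁺ is already 1 electron into the core; Cl²⁺ still has 5 valence electrons.
Usually core removal costs more than valence removal, but here the competition is close: a tightly held n=2 valence electron can cost more to remove than an n=3 core electron, so the actual values have to decide it.
Valence configurations: O²⁺ [He]2s²2p², Cl²⁺ [Ne]3s²3p³.
The numbers (kJ/mol): O 5300, K 4420, Cl 3822.
Overall IE_3 order: Cl < K < O.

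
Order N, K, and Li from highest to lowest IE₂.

Li > K > N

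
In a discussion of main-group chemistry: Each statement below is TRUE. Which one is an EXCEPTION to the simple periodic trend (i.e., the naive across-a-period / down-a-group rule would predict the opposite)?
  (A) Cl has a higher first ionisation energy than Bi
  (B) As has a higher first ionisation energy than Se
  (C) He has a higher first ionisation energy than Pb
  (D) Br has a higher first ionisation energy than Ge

(B)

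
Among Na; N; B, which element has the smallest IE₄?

N

After 3 electrons have been removed, what remains? Na³⁺ is already 2 electrons into the core; N³⁺ still has 2 valence electrons; B³⁺ is the bare [He] core.
Core electrons are held far more tightly than valence electrons, so Na and B top the IE_4 order.
Tabulated IE_4 (kJ/mol): Na 9543, N 7475, B 25026.
Putting it together, IE_4: N < Na < B.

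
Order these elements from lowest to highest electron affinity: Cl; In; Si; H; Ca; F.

Ca, In, H, Si, F, Cl

Electron affinity generally becomes more exothermic across a period toward the halogens and less exothermic down a group.
Here both period and group differ, so the two effects have to be weighed against each other.
In > Ca: period and group pull opposite ways; the across-period shift dominates (29 vs 2 kJ/mol).
H > In: the two effects oppose for this pair; the down-group effect wins (73 vs 29 kJ/mol).
Si > H: the two effects oppose for this pair; the across-period effect wins (134 vs 73 kJ/mol).
F > Si: relative to Si, both the across-period and down-group shifts push F's electron affinity up.
Cl > F: this pair runs against the simple trend — see the exception note.
Note the exception: Cl has a higher electron affinity than F, contrary to the simple trend — F's small 2p subshell makes the incoming electron feel strong e⁻–e⁻ repulsion, so Cl actually releases more energy on gaining an electron.
Tabulated electron affinity (kJ/mol): H 73, F 328, Si 134, Cl 349, Ca 2, In 29.
So from lowest to highest: Ca < In < H < Si < F < Cl.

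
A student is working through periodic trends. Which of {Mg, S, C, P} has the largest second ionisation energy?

C

The second ionization energy removes an electron from the +1 ion. For each element: Mg⁺ still has 1 valence electron; S⁺ still has 5 valence electrons; C⁺ still has 3 valence electrons; P⁺ still has 4 valence electrons.
All are still removing valence electrons, so compare the +1 ions as you would atoms: IE_2 generally rises across a period (higher Z_eff) and falls down a group (larger shell), subject to the usual subshell exceptions.
Valence configurations: Mg⁺ [Ne]3s¹, S⁺ [Ne]3s²3p³, C⁺ [He]2s²2p¹, P⁺ [Ne]3s²3p².
Approximate IE_2 values (kJ/mol): Mg 1451, S 2252, C 2353, P 1907.
Putting it together, IE_2: Mg < P < S < C.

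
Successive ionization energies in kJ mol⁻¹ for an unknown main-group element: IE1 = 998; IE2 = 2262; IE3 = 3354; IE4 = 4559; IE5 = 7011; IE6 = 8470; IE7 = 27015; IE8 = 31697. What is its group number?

Look for the largest jump between consecutive ionization energies: IE7/IE6 ≈ 3.2, far larger than any earlier ratio.
That jump marks the point where a core electron is being removed. So the atom has 6 valence electrons.
A main-group element with 6 valence electrons is in group 16.

Group 16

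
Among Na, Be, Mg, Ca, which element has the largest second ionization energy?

Na

Consider each +1 ion: Na⁺ is the bare [Ne] core; Be⁺ still has 1 valence electron; Mg⁺ still has 1 valence electron; Ca⁺ still has 1 valence electron.
Breaking into a closed-shell core is much more expensive than removing a leftover valence electron — Na has the largest IE_2 here.
Valence configurations: Be⁺ [He]2s¹, Mg⁺ [Ne]3s¹, Ca⁺ [Ar]4s¹.
Approximate IE_2 values (kJ/mol): Na 4562, Be 1757, Mg 1451, Ca 1145.
Hence IE_2: Ca < Mg < Be < Na.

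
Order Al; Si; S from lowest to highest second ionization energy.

Si, Al, S

The second ionization energy removes an electron from the +1 ion. For each element: Al⁺ still has 2 valence electrons; Si⁺ still has 3 valence electrons; S⁺ still has 5 valence electrons.
All are still removing valence electrons, so compare the +1 ions as you would atoms: IE_2 generally rises across a period (higher Z_eff) and falls down a group (larger shell), subject to the usual subshell exceptions.
Valence configurations: Al⁺ [Ne]3s², Si⁺ [Ne]3s²3p¹, S⁺ [Ne]3s²3p³.
Si⁺ loses a lone 3p electron whereas Al⁺ must break into a filled 3s² pair, so IE_2(Al) > IE_2(Si) even though Si has the higher nuclear charge.
Approximate IE_2 values (kJ/mol): Al 1817, Si 1577, S 2252.
Overall IE_2 order: Si < Al < S.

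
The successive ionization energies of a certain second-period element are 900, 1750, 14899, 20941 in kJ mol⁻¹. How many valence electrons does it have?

2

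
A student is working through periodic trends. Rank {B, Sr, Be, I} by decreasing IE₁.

Be is in period 2, group 2; B is in period 2, group 13; Sr is in period 5, group 2; I is in period 5, group 17.
Removing the outermost electron gets harder across a period and easier down a group.
Neither a single period nor a single group — weigh both effects.
B > Sr: both effects reinforce here, so B is clearly the higher of the two.
Be > B: this pair runs against the simple trend — see the exception note.
I > Be: period and group pull opposite ways; the across-period shift dominates (1008 vs 900 kJ/mol).
Note the exception: Be has a higher first ionization energy than B, contrary to the simple trend — removing B's lone 2p electron is easier than breaking Be's filled 2s².
Tabulated first ionization energy (kJ/mol): Be 900, B 801, Sr 550, I 1008.
So from highest to lowest: I > Be > B > Sr.

I > Be > B > Sr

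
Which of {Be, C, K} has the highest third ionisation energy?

Consider each +2 ion: Be²⁺ is the bare [He] core; C²⁺ still has 2 valence electrons; K²⁺ is already 1 electron into the core.
Usually core removal costs more than valence removal, but here the competition is close: a tightly held n=2 valence electron can cost more to remove than an n=3 core electron, so the actual values have to decide it.
Tabulated IE_3 (kJ/mol): Be 14849, C 4620, K 4420.
Hence IE_3: K < C < Be.

Be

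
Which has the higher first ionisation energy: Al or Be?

Be is in period 2, group 2; Al is in period 3, group 13.
IE₁ increases left→right with effective nuclear charge and decreases top→bottom as the valence shell moves farther out.
A diagonal step moves right (one effect) and down (the opposite effect) at once.
Be > Al: the two effects oppose for this pair; the down-group effect wins (900 vs 578 kJ/mol).
For reference (kJ/mol): Be 900, Al 578.
So Be has the higher first ionisation energy (Be > Al).

Be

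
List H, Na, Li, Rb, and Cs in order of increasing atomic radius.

H < Li < Na < Rb < Cs

Moving right in a period, electrons are added to the same shell under a stronger nuclear pull, so atoms get smaller; moving down, a new shell is opened and atoms get larger.
All are in group 1, so atomic radius increases down the group.
So from smallest to largest: H < Li < Na < Rb < Cs.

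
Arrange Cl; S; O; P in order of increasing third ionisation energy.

P, S, Cl, O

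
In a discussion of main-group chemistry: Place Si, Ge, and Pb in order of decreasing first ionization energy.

Si > Ge > Pb

Si is in period 3, group 14; Ge is in period 4, group 14; Pb is in period 6, group 14.
First ionization energy rises across a period (greater Z_eff holds electrons more tightly) and falls down a group (valence electrons are farther from the nucleus).
All are in group 14, so first ionization energy increases up the group.
So from highest to lowest: Si > Ge > Pb.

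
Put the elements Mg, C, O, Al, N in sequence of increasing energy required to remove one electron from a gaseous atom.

Al, Mg, C, O, N

C is in period 2, group 14; N is in period 2, group 15; O is in period 2, group 16; Mg is in period 3, group 2; Al is in period 3, group 13.
First ionization energy rises across a period (greater Z_eff holds electrons more tightly) and falls down a group (valence electrons are farther from the nucleus).
Here both period and group differ, so the two effects have to be weighed against each other.
Mg > Al: this pair runs against the simple trend — see the exception note.
C > Mg: relative to Mg, both the across-period and down-group shifts push C's first ionization energy up.
O > C: both are in period 2; the period trend gives O the larger value.
N > O: this pair runs against the simple trend — see the exception note.
Note the exception: Mg has a higher first ionization energy than Al, contrary to the simple trend — Al's single 3p electron is easier to remove than one from Mg's filled 3s².
Note the exception: N has a higher first ionization energy than O, contrary to the simple trend — pairing an electron in O's 2p⁴ costs repulsion energy, so O ionizes more easily than half-filled N (2p³).
For reference (kJ/mol): C 1086, N 1402, O 1314, Mg 738, Al 578.
So from lowest to highest: Al < Mg < C < O < N.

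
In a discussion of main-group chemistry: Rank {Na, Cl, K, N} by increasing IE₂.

The second ionization energy removes an electron from the +1 ion. For each element: Na⁺ is the bare [Ne] core; Cl⁺ still has 6 valence electrons; K⁺ is the bare [Ar] core; N⁺ still has 4 valence electrons.
Pulling an electron out of a noble-gas core costs far more than removing a remaining valence electron, so K and Na sit at the high end of IE_2.
Valence configurations: Cl⁺ [Ne]3s²3p⁴, N⁺ [He]2s²2p².
Approximate IE_2 values (kJ/mol): Na 4562, Cl 2298, K 3052, N 2856.
So the second ionization energies run Cl < N < K < Na.

Cl < N < K < Na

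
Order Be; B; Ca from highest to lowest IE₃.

IE_3 is the cost of taking one more electron from the +2 cation: Be²⁺ is the bare [He] core; B²⁺ still has 1 valence electron; Ca²⁺ is the bare [Ar] core.
Core electrons are held far more tightly than valence electrons, so Ca and Be top the IE_3 order.
Tabulated IE_3 (kJ/mol): Be 14849, B 3660, Ca 4912.
Putting it together, IE_3: B < Ca < Be.

Be, Ca, B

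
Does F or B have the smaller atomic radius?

F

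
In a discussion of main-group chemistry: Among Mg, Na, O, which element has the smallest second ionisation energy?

Consider each +1 ion: Mg⁺ still has 1 valence electron; Na⁺ is the bare [Ne] core; O⁺ still has 5 valence electrons.
Pulling an electron out of a noble-gas core costs far more than removing a remaining valence electron, so Na sits at the high end of IE_2.
Valence configurations: Mg⁺ [Ne]3s¹, O⁺ [He]2s²2p³.
Tabulated IE_2 (kJ/mol): Mg 1451, Na 4562, O 3388.
Overall IE_2 order: Mg < O < Na.

Mg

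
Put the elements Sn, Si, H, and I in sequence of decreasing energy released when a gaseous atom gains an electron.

I, Si, Sn, H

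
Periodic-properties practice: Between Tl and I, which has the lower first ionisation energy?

Tl

I is in period 5, group 17; Tl is in period 6, group 13.
Removing the outermost electron gets harder across a period and easier down a group.
These span different periods and groups, so the two trends combine.
I > Tl: both effects reinforce here, so I is clearly the higher of the two.
For reference (kJ/mol): I 1008, Tl 589.
So Tl has the lower first ionisation energy (Tl < I).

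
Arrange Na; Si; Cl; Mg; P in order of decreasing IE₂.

Na > Cl > P > Si > Mg

The second ionization energy removes an electron from the +1 ion. For each element: Na⁺ is the bare [Ne] core; Si⁺ still has 3 valence electrons; Cl⁺ still has 6 valence electrons; Mg⁺ still has 1 valence electron; P⁺ still has 4 valence electrons.
Breaking into a closed-shell core is much more expensive than removing a leftover valence electron — Na has the largest IE_2 here.
Valence configurations: Si⁺ [Ne]3s²3p¹, Cl⁺ [Ne]3s²3p⁴, Mg⁺ [Ne]3s¹, P⁺ [Ne]3s²3p².
The numbers (kJ/mol): Na 4562, Si 1577, Cl 2298, Mg 1451, P 1907.
Putting it together, IE_2: Mg < Si < P < Cl < Na.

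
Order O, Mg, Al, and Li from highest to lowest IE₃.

Li, Mg, O, Al

After 2 electrons have been removed, what remains? O²⁺ still has 4 valence electrons; Mg²⁺ is the bare [Ne] core; Al²⁺ still has 1 valence electron; Li²⁺ is already 1 electron into the core.
Pulling an electron out of a noble-gas core costs far more than removing a remaining valence electron, so Mg and Li sit at the high end of IE_3.
Valence configurations: O²⁺ [He]2s²2p², Al²⁺ [Ne]3s¹.
The numbers (kJ/mol): O 5300, Mg 7733, Al 2745, Li 11815.
Overall IE_3 order: Al < O < Mg < Li.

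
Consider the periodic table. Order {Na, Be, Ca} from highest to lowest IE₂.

The second ionization energy removes an electron from the +1 ion. For each element: Na⁺ is the bare [Ne] core; Be⁺ still has 1 valence electron; Ca⁺ still has 1 valence electron.
Core electrons are held far more tightly than valence electrons, so Na tops the IE_2 order.
Valence configurations: Be⁺ [He]2s¹, Ca⁺ [Ar]4s¹.
Approximate IE_2 values (kJ/mol): Na 4562, Be 1757, Ca 1145.
Overall IE_2 order: Ca < Be < Na.

Na > Be > Ca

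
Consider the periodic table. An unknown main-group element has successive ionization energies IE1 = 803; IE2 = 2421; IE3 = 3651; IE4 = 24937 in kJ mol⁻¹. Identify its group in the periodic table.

Group 13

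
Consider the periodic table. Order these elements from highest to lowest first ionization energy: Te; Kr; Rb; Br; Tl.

First ionization energy rises across a period (greater Z_eff holds electrons more tightly) and falls down a group (valence electrons are farther from the nucleus).
Neither a single period nor a single group — weigh both effects.
Tl > Rb: the two effects oppose for this pair; the across-period effect wins (589 vs 403 kJ/mol).
Te > Tl: both effects reinforce here, so Te is clearly the higher of the two.
Br > Te: relative to Te, both the across-period and down-group shifts push Br's first ionization energy up.
Kr > Br: both are in period 4; the period trend gives Kr the larger value.
Approximate values (kJ/mol): Br 1140, Kr 1351, Rb 403, Te 869, Tl 589.
So from highest to lowest: Kr > Br > Te > Tl > Rb.

Kr, Br, Te, Tl, Rb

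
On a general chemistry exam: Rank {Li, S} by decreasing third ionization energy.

Consider each +2 ion: Li²⁺ is already 1 electron into the core; S²⁺ still has 4 valence electrons.
Pulling an electron out of a noble-gas core costs far more than removing a remaining valence electron, so Li sits at the high end of IE_3.
The numbers (kJ/mol): Li 11815, S 3357.
Putting it together, IE_3: S < Li.

Li > S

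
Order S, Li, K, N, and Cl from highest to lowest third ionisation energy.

Li > N > K > Cl > S

The third ionization energy removes an electron from the +2 ion. For each element: S²⁺ still has 4 valence electrons; Li²⁺ is already 1 electron into the core; K²⁺ is already 1 electron into the core; N²⁺ still has 3 valence electrons; Cl²⁺ still has 5 valence electrons.
Usually core removal costs more than valence removal, but here the competition is close: a tightly held n=2 valence electron can cost more to remove than an n=3 core electron, so the actual values have to decide it.
Valence configurations: S²⁺ [Ne]3s²3p², N²⁺ [He]2s²2p¹, Cl²⁺ [Ne]3s²3p³.
Approximate IE_3 values (kJ/mol): S 3357, Li 11815, K 4420, N 4578, Cl 3822.
Hence IE_3: S < Cl < K < N < Li.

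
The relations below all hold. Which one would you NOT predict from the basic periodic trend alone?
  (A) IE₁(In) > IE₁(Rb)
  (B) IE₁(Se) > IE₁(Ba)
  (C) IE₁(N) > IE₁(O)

(C)

The general trend: IE₁ increases across a period and decreases down a group.
(A) In (period 5, group 13) vs Rb (period 5, group 1): the stated order agrees with the simple trend.
(B) Se (period 4, group 16) vs Ba (period 6, group 2): the stated order agrees with the simple trend.
(C) N (period 2, group 15) vs O (period 2, group 16): the stated order contradicts the simple trend.
The exception is (C): pairing an electron in O's 2p⁴ costs repulsion energy, so O ionizes more easily than half-filled N (2p³).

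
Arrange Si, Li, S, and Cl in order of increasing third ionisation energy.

Consider each +2 ion: Si²⁺ still has 2 valence electrons; Li²⁺ is already 1 electron into the core; S²⁺ still has 4 valence electrons; Cl²⁺ still has 5 valence electrons.
Breaking into a closed-shell core is much more expensive than removing a leftover valence electron — Li has the largest IE_3 here.
Valence configurations: Si²⁺ [Ne]3s², S²⁺ [Ne]3s²3p², Cl²⁺ [Ne]3s²3p³.
Tabulated IE_3 (kJ/mol): Si 3232, Li 11815, S 3357, Cl 3822.
So the third ionization energies run Si < S < Cl < Li.

Si < S < Cl < Li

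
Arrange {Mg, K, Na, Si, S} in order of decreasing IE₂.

Na, K, S, Si, Mg

After 1 electron has been removed, what remains? Mg⁺ still has 1 valence electron; K⁺ is the bare [Ar] core; Na⁺ is the bare [Ne] core; Si⁺ still has 3 valence electrons; S⁺ still has 5 valence electrons.
Core electrons are held far more tightly than valence electrons, so K and Na top the IE_2 order.
Valence configurations: Mg⁺ [Ne]3s¹, Si⁺ [Ne]3s²3p¹, S⁺ [Ne]3s²3p³.
Tabulated IE_2 (kJ/mol): Mg 1451, K 3052, Na 4562, Si 1577, S 2252.
Overall IE_2 order: Mg < Si < S < K < Na.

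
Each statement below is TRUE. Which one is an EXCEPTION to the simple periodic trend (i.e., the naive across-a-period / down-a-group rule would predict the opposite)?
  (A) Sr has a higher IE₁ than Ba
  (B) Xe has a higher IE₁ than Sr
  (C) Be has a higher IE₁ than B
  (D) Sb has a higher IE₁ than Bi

The general trend: IE₁ increases across a period and decreases down a group.
(A) Sr (period 5, group 2) vs Ba (period 6, group 2): the stated order agrees with the simple trend.
(B) Xe (period 5, group 18) vs Sr (period 5, group 2): the stated order agrees with the simple trend.
(C) Be (period 2, group 2) vs B (period 2, group 13): the stated order contradicts the simple trend.
(D) Sb (period 5, group 15) vs Bi (period 6, group 15): the stated order agrees with the simple trend.
The exception is (C): removing B's lone 2p electron is easier than breaking Be's filled 2s².

(C)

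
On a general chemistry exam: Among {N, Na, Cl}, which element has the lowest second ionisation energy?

Consider each +1 ion: N⁺ still has 4 valence electrons; Na⁺ is the bare [Ne] core; Cl⁺ still has 6 valence electrons.
Core electrons are held far more tightly than valence electrons, so Na tops the IE_2 order.
Valence configurations: N⁺ [He]2s²2p², Cl⁺ [Ne]3s²3p⁴.
Tabulated IE_2 (kJ/mol): N 2856, Na 4562, Cl 2298.
Putting it together, IE_2: Cl < N < Na.

Cl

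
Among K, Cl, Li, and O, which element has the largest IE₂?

Li

The second ionization energy removes an electron from the +1 ion. For each element: K⁺ is the bare [Ar] core; Cl⁺ still has 6 valence electrons; Li⁺ is the bare [He] core; O⁺ still has 5 valence electrons.
Usually core removal costs more than valence removal, but here the competition is close: a tightly held n=2 valence electron can cost more to remove than an n=3 core electron, so the actual values have to decide it.
Valence configurations: Cl⁺ [Ne]3s²3p⁴, O⁺ [He]2s²2p³.
Tabulated IE_2 (kJ/mol): K 3052, Cl 2298, Li 7298, O 3388.
Putting it together, IE_2: Cl < K < O < Li.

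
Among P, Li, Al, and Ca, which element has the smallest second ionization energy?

The second ionization energy removes an electron from the +1 ion. For each element: P⁺ still has 4 valence electrons; Li⁺ is the bare [He] core; Al⁺ still has 2 valence electrons; Ca⁺ still has 1 valence electron.
Core electrons are held far more tightly than valence electrons, so Li tops the IE_2 order.
Valence configurations: P⁺ [Ne]3s²3p², Al⁺ [Ne]3s², Ca⁺ [Ar]4s¹.
The numbers (kJ/mol): P 1907, Li 7298, Al 1817, Ca 1145.
Hence IE_2: Ca < Al < P < Li.

Ca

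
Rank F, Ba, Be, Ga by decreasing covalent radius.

Ba > Ga > Be > F

Across a period the added protons contract the valence shell; down a group each new principal shell makes the atom larger.
These span different periods and groups, so the two trends combine.
Be > F: Be lies to the left of F in period 2, so the across-period effect alone puts Be larger.
Ga > Be: the two effects oppose for this pair; the down-group effect wins (124 vs 102 pm).
Ba > Ga: relative to Ga, both the across-period and down-group shifts push Ba's atomic radius up.
For reference (pm): Be 102, F 64, Ga 124, Ba 196.
So from largest to smallest: Ba > Ga > Be > F.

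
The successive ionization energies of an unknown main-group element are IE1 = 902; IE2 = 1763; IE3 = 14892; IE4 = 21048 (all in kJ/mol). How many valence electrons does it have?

2

Look for the largest jump between consecutive ionization energies: IE3/IE2 ≈ 8.4, far larger than any earlier ratio.
That jump marks the point where a core electron is being removed. So the atom has 2 valence electrons.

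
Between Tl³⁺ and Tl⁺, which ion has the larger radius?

Both ions have Z = 81 protons, but Tl³⁺ has lost more electrons, so its remaining electrons feel a larger effective nuclear charge per electron and are pulled in more tightly.
Higher positive charge → smaller ion, so Tl⁺ > Tl³⁺.

Tl⁺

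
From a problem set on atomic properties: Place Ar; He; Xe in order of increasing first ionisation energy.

He is in period 1, group 18; Ar is in period 3, group 18; Xe is in period 5, group 18.
IE₁ increases left→right with effective nuclear charge and decreases top→bottom as the valence shell moves farther out.
All are in group 18, so first ionization energy increases up the group.
So from lowest to highest: Xe < Ar < He.

Xe, Ar, He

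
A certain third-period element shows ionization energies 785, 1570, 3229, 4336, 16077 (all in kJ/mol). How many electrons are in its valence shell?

4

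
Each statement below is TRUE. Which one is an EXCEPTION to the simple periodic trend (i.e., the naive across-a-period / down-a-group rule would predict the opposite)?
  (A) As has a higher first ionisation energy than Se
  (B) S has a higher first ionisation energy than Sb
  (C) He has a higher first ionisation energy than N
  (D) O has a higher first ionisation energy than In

The general trend: first ionisation energy increases across a period and decreases down a group.
(A) As (period 4, group 15) vs Se (period 4, group 16): the stated order contradicts the simple trend.
(B) S (period 3, group 16) vs Sb (period 5, group 15): the stated order agrees with the simple trend.
(C) He (period 1, group 18) vs N (period 2, group 15): the stated order agrees with the simple trend.
(D) O (period 2, group 16) vs In (period 5, group 13): the stated order agrees with the simple trend.
The exception is (A): Se (4p⁴) ionizes more easily than half-filled As (4p³).

(A)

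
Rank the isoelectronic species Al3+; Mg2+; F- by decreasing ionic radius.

All of these have 10 electrons, so size is governed by nuclear charge alone: the more protons, the stronger the pull on the same electron cloud, and the smaller the ion.
Nuclear charges: Al3+ (Z=13), Mg2+ (Z=12), F- (Z=9).
Largest to smallest: F- > Mg2+ > Al3+.

F- > Mg2+ > Al3+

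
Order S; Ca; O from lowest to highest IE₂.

Ca < S < O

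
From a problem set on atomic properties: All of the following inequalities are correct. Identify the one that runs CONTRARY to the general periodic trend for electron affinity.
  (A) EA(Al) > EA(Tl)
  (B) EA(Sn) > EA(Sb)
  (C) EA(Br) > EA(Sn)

(B)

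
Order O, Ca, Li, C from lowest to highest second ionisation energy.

Ca < C < O < Li

IE_2 is the cost of taking one more electron from the +1 cation: O⁺ still has 5 valence electrons; Ca⁺ still has 1 valence electron; Li⁺ is the bare [He] core; C⁺ still has 3 valence electrons.
Breaking into a closed-shell core is much more expensive than removing a leftover valence electron — Li has the largest IE_2 here.
Valence configurations: O⁺ [He]2s²2p³, Ca⁺ [Ar]4s¹, C⁺ [He]2s²2p¹.
Tabulated IE_2 (kJ/mol): O 3388, Ca 1145, Li 7298, C 2353.
Hence IE_2: Ca < C < O < Li.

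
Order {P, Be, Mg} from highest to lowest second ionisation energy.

The second ionization energy removes an electron from the +1 ion. For each element: P⁺ still has 4 valence electrons; Be⁺ still has 1 valence electron; Mg⁺ still has 1 valence electron.
All are still removing valence electrons, so compare the +1 ions as you would atoms: IE_2 generally rises across a period (higher Z_eff) and falls down a group (larger shell), subject to the usual subshell exceptions.
Valence configurations: P⁺ [Ne]3s²3p², Be⁺ [He]2s¹, Mg⁺ [Ne]3s¹.
Tabulated IE_2 (kJ/mol): P 1907, Be 1757, Mg 1451.
So the second ionization energies run Mg < Be < P.

P > Be > Mg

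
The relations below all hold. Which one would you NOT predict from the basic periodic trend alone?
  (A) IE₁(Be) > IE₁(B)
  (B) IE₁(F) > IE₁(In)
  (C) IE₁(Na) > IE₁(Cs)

(A)

The general trend: first ionization energy increases across a period and decreases down a group.
(A) Be (period 2, group 2) vs B (period 2, group 13): the stated order contradicts the simple trend.
(B) F (period 2, group 17) vs In (period 5, group 13): the stated order agrees with the simple trend.
(C) Na (period 3, group 1) vs Cs (period 6, group 1): the stated order agrees with the simple trend.
The exception is (A): removing B's lone 2p electron is easier than breaking Be's filled 2s².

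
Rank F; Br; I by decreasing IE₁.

F > Br > I

F is in period 2, group 17; Br is in period 4, group 17; I is in period 5, group 17.
IE₁ increases left→right with effective nuclear charge and decreases top→bottom as the valence shell moves farther out.
All are in group 17, so first ionization energy increases up the group.
So from highest to lowest: F > Br > I.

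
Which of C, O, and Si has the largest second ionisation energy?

O

Consider each +1 ion: C⁺ still has 3 valence electrons; O⁺ still has 5 valence electrons; Si⁺ still has 3 valence electrons.
All are still removing valence electrons, so compare the +1 ions as you would atoms: IE_2 generally rises across a period (higher Z_eff) and falls down a group (larger shell), subject to the usual subshell exceptions.
Valence configurations: C⁺ [He]2s²2p¹, O⁺ [He]2s²2p³, Si⁺ [Ne]3s²3p¹.
Tabulated IE_2 (kJ/mol): C 2353, O 3388, Si 1577.
Hence IE_2: Si < C < O.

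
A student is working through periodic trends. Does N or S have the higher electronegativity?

N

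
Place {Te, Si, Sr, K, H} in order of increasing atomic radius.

H, Si, Te, Sr, K

Moving right in a period, electrons are added to the same shell under a stronger nuclear pull, so atoms get smaller; moving down, a new shell is opened and atoms get larger.
These span different periods and groups, so the two trends combine.
Si > H: period and group pull opposite ways; the down-group shift dominates (116 vs 32 pm).
Te > Si: the two effects oppose for this pair; the down-group effect wins (136 vs 116 pm).
Sr > Te: Sr lies to the left of Te in period 5, so the across-period effect alone puts Sr larger.
K > Sr: period and group pull opposite ways; the across-period shift dominates (196 vs 185 pm).
Tabulated atomic radius (pm): H 32, Si 116, K 196, Sr 185, Te 136.
So from smallest to largest: H < Si < Te < Sr < K.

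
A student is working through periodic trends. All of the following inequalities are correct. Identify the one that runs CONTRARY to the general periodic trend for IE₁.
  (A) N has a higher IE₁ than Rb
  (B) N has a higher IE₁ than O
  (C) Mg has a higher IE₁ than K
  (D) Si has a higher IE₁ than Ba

(B)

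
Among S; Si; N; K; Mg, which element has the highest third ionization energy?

Mg

IE_3 is the cost of taking one more electron from the +2 cation: S²⁺ still has 4 valence electrons; Si²⁺ still has 2 valence electrons; N²⁺ still has 3 valence electrons; K²⁺ is already 1 electron into the core; Mg²⁺ is the bare [Ne] core.
Usually core removal costs more than valence removal, but here the competition is close: a tightly held n=2 valence electron can cost more to remove than an n=3 core electron, so the actual values have to decide it.
Valence configurations: S²⁺ [Ne]3s²3p², Si²⁺ [Ne]3s², N²⁺ [He]2s²2p¹.
Approximate IE_3 values (kJ/mol): S 3357, Si 3232, N 4578, K 4420, Mg 7733.
Putting it together, IE_3: Si < S < K < N < Mg.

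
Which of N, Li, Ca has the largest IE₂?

Consider each +1 ion: N⁺ still has 4 valence electrons; Li⁺ is the bare [He] core; Ca⁺ still has 1 valence electron.
Breaking into a closed-shell core is much more expensive than removing a leftover valence electron — Li has the largest IE_2 here.
Valence configurations: N⁺ [He]2s²2p², Ca⁺ [Ar]4s¹.
Approximate IE_2 values (kJ/mol): N 2856, Li 7298, Ca 1145.
So the second ionization energies run Ca < N < Li.

Li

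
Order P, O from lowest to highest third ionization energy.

After 2 electrons have been removed, what remains? P²⁺ still has 3 valence electrons; O²⁺ still has 4 valence electrons.
All are still removing valence electrons, so compare the +2 ions as you would atoms: IE_3 generally rises across a period (higher Z_eff) and falls down a group (larger shell), subject to the usual subshell exceptions.
Valence configurations: P²⁺ [Ne]3s²3p¹, O²⁺ [He]2s²2p².
Approximate IE_3 values (kJ/mol): P 2914, O 5300.
Hence IE_3: P < O.

P < O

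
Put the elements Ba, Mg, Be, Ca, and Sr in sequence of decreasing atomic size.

Across a period the added protons contract the valence shell; down a group each new principal shell makes the atom larger.
All are in group 2, so atomic radius increases down the group.
So from largest to smallest: Ba > Sr > Ca > Mg > Be.

Ba, Sr, Ca, Mg, Be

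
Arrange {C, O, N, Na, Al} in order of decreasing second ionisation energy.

Na > O > N > C > Al

IE_2 is the cost of taking one more electron from the +1 cation: C⁺ still has 3 valence electrons; O⁺ still has 5 valence electrons; N⁺ still has 4 valence electrons; Na⁺ is the bare [Ne] core; Al⁺ still has 2 valence electrons.
Breaking into a closed-shell core is much more expensive than removing a leftover valence electron — Na has the largest IE_2 here.
Valence configurations: C⁺ [He]2s²2p¹, O⁺ [He]2s²2p³, N⁺ [He]2s²2p², Al⁺ [Ne]3s².
Approximate IE_2 values (kJ/mol): C 2353, O 3388, N 2856, Na 4562, Al 1817.
So the second ionization energies run Al < C < N < O < Na.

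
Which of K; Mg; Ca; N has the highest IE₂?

K

After 1 electron has been removed, what remains? K⁺ is the bare [Ar] core; Mg⁺ still has 1 valence electron; Ca⁺ still has 1 valence electron; N⁺ still has 4 valence electrons.
Breaking into a closed-shell core is much more expensive than removing a leftover valence electron — K has the largest IE_2 here.
Valence configurations: Mg⁺ [Ne]3s¹, Ca⁺ [Ar]4s¹, N⁺ [He]2s²2p².
The numbers (kJ/mol): K 3052, Mg 1451, Ca 1145, N 2856.
So the second ionization energies run Ca < Mg < N < K.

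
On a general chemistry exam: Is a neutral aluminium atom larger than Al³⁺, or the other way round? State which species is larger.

Al

Forming Al³⁺ removes 3 electrons from Al. Fewer electrons for the same nuclear charge means less shielding and a higher Z_eff on the remaining electrons, and for main-group metals the entire outer shell is lost.
A cation is smaller than its parent atom: Al³⁺ < Al.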